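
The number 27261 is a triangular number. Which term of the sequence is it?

Set n(n+1)/2 = 27261, giving n² + n − 54522 = 0.
The discriminant is 1 + 8·27261 = 218089, and √218089 = 467.
So n = (-1 + 467) / 2 = 466/2 = 233.
Check: 233·234/2 = 27261. ✓

233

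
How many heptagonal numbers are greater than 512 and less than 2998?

20

The n-th heptagonal number is n(5n−3)/2.
Smallest index with value > 512: n = 15 (giving 540).
Largest index with value < 2998: n = 34 (giving 2839).
Indices 15 through 34: 20 terms.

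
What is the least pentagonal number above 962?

1001

Solve n(3n−1)/2 > 962 for integer n.
The largest n with value ≤ 962 is 25 (since 925 ≤ 962 < 1001), so the first above is n = 26, value 1001.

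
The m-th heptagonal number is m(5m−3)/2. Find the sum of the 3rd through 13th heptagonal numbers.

Σ i(5i−3)/2 = (5Σi² − 3Σi) / 2 over i = 3..13.
Σi = 91 − 3 = 88 and Σi² = 819 − 5 = 814.
(5·814 − 3·88) / 2 = 3806/2 = 1903.

1903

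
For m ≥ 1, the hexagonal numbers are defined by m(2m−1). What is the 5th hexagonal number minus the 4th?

17

Consecutive hexagonal numbers differ by 4n − 3: here 4·5 − 3 = 17.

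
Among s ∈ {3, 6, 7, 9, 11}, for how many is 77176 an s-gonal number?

s = 3: P(3, 392) = 77028 and P(3, 393) = 77421; 77176 is not s-gonal.
s = 6: P(6, 196) = 76636 and P(6, 197) = 77421; 77176 is not s-gonal.
s = 7: P(7, 176) = 77176. ✓
s = 9: P(9, 148) = 76294 and P(9, 149) = 77331; 77176 is not s-gonal.
s = 11: P(11, 131) = 76766 and P(11, 132) = 77946; 77176 is not s-gonal.
Hits: s ∈ {7} → 1.

1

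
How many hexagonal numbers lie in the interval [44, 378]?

The n-th hexagonal number is n(2n−1).
Smallest index with value ≥ 44: n = 5 (giving 45).
Largest index with value ≤ 378: n = 14 (giving 378).
Indices 5 through 14: 10 terms.

10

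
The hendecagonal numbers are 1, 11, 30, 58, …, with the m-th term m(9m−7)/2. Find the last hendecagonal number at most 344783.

344311

Solve n(9n−7)/2 ≤ 344783 for integer n.
n = 277 gives 344311 ≤ 344783, while n = 278 gives 346805 > 344783; so the answer is 344311.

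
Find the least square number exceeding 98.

Solve n² > 98 for integer n.
The largest n with value ≤ 98 is 9 (since 81 ≤ 98 < 100), so the first above is n = 10, value 100.

100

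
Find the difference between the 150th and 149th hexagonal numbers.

597

Consecutive hexagonal numbers differ by 4n − 3: here 4·150 − 3 = 597.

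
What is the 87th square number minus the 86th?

n² − (n−1)² = 2n − 1, so 87² − 86² = 2·87 − 1 = 173.

173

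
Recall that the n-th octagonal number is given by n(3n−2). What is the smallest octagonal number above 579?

Solve n(3n−2) > 579 for integer n.
The largest n with value ≤ 579 is 14 (since 560 ≤ 579 < 645), so the first above is n = 15, value 645.

645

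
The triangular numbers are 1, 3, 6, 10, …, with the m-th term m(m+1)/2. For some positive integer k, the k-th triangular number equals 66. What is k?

11

Set n(n+1)/2 = 66, giving n² + n − 132 = 0.
The discriminant is 1 + 8·66 = 529, and √529 = 23.
So n = (-1 + 23) / 2 = 22/2 = 11.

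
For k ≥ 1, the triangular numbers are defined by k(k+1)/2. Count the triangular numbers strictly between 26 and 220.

14

The n-th triangular number is n(n+1)/2.
Smallest index with value > 26: n = 7 (giving 28).
Largest index with value < 220: n = 20 (giving 210).
Indices 7 through 20: 14 terms.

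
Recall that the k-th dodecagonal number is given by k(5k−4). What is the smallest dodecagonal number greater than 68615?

69148

Solve n(5n−4) > 68615 for integer n.
The largest n with value ≤ 68615 is 117 (since 67977 ≤ 68615 < 69148), so the first above is n = 118, value 69148.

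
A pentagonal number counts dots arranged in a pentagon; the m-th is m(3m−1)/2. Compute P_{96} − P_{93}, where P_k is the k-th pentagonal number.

849

96·(3·96 − 1)/2 = 13776 and 93·(3·93 − 1)/2 = 12927.
Difference: 13776 − 12927 = 849.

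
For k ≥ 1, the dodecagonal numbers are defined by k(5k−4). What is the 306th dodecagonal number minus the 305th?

Consecutive dodecagonal numbers differ by 10n − 9: here 10·306 − 9 = 3051.

3051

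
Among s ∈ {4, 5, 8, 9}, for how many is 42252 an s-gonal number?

s = 4: P(4, 205) = 42025 and P(4, 206) = 42436; 42252 is not s-gonal.
s = 5: P(5, 168) = 42252. ✓
s = 8: P(8, 119) = 42245 and P(8, 120) = 42960; 42252 is not s-gonal.
s = 9: P(9, 110) = 42075 and P(9, 111) = 42846; 42252 is not s-gonal.
Hits: s ∈ {5} → 1.

1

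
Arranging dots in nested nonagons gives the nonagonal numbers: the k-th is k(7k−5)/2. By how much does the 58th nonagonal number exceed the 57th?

Consecutive nonagonal numbers differ by 7n − 6: here 7·58 − 6 = 400.

400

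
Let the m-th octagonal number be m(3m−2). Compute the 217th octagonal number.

The 217th octagonal number is n(3n−2) with n = 217.
217·(3·217 − 2) = 217·649 = 140833.

140833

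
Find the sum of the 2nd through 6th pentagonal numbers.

125

Σ i(3i−1)/2 = (3Σi² − Σi) / 2 over i = 2..6.
Σi = 21 − 1 = 20 and Σi² = 91 − 1 = 90.
(3·90 − 1·20) / 2 = 250/2 = 125.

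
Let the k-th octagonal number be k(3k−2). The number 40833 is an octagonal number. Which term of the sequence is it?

117

Set n(3n−2) = 40833, giving 3n² − 2n − 40833 = 0.
So n = (2 + 700) / 6 = 702/6 = 117.
Check: 117·(3·117 − 2) = 40833. ✓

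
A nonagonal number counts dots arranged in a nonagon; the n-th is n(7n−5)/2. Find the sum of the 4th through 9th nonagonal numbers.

851

Σ i(7i−5)/2 = (7Σi² − 5Σi) / 2 over i = 4..9.
Σi = 45 − 6 = 39 and Σi² = 285 − 14 = 271.
(7·271 − 5·39) / 2 = 1702/2 = 851.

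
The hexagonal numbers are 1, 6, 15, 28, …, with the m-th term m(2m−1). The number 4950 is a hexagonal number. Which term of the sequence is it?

Set n(2n−1) = 4950, giving 2n² − n − 4950 = 0.
The discriminant is 1 + 8·4950 = 39601, and √39601 = 199.
So n = (1 + 199) / 4 = 200/4 = 50.
Check: 50·(2·50 − 1) = 4950. ✓

50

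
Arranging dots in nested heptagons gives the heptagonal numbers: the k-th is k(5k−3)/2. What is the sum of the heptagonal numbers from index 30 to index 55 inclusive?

Σ i(5i−3)/2 = (5Σi² − 3Σi) / 2 over i = 30..55.
Σi = 1540 − 435 = 1105 and Σi² = 56980 − 8555 = 48425.
(5·48425 − 3·1105) / 2 = 238810/2 = 119405.

119405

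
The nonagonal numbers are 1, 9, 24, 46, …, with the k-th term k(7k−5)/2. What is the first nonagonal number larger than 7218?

Solve n(7n−5)/2 > 7218 for integer n.
The largest n with value ≤ 7218 is 45 (since 6975 ≤ 7218 < 7291), so the first above is n = 46, value 7291.

7291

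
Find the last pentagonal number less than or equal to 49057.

49051

Solve n(3n−1)/2 ≤ 49057 for integer n.
n = 181 gives 49051 ≤ 49057, while n = 182 gives 49595 > 49057; so the answer is 49051.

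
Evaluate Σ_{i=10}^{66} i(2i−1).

Σ i(2i−1) = 2Σi² − Σi over i = 10..66.
Σi = 2211 − 45 = 2166 and Σi² = 98021 − 285 = 97736.
2·97736 − 1·2166 = 193306.

193306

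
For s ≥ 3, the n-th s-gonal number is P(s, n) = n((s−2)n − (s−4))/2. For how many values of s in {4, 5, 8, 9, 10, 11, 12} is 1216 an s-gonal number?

s = 4: P(4, 34) = 1156 and P(4, 35) = 1225; 1216 is not s-gonal.
s = 5: P(5, 28) = 1162 and P(5, 29) = 1247; 1216 is not s-gonal.
s = 8: P(8, 20) = 1160 and P(8, 21) = 1281; 1216 is not s-gonal.
s = 9: P(9, 19) = 1216. ✓
s = 10: P(10, 17) = 1105 and P(10, 18) = 1242; 1216 is not s-gonal.
s = 11: P(11, 16) = 1096 and P(11, 17) = 1241; 1216 is not s-gonal.
s = 12: P(12, 16) = 1216. ✓
Hits: s ∈ {9, 12} → 2.

2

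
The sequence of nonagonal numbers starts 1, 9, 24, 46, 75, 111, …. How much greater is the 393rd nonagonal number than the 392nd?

2745

Consecutive nonagonal numbers differ by 7n − 6: here 7·393 − 6 = 2745.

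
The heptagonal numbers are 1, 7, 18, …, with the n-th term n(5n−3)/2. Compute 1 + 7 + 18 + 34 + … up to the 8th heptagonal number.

Σ i(5i−3)/2 = (5Σi² − 3Σi) / 2 over i = 1..8.
Σi = 36 and Σi² = 204.
(5·204 − 3·36) / 2 = 912/2 = 456.

456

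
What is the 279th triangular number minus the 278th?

279

Consecutive triangular numbers differ by n: T_{279} − T_{278} = 279.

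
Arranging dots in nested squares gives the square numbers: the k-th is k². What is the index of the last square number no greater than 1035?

32

Solve n² ≤ 1035 for integer n.
n = 32 gives 1024 ≤ 1035, while n = 33 gives 1089 > 1035; so the answer is index 32.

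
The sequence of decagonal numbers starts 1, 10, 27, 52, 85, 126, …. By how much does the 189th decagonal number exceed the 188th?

1505

Consecutive decagonal numbers differ by 8n − 7: here 8·189 − 7 = 1505.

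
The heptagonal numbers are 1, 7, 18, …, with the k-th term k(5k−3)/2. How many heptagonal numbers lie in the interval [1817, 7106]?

26

The n-th heptagonal number is n(5n−3)/2.
Smallest index with value ≥ 1817: n = 28 (giving 1918).
Largest index with value ≤ 7106: n = 53 (giving 6943).
Indices 28 through 53: 26 terms.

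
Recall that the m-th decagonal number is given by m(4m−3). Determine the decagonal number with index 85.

28645

The 85th decagonal number is n(4n−3) with n = 85.
85·(4·85 − 3) = 85·337 = 28645.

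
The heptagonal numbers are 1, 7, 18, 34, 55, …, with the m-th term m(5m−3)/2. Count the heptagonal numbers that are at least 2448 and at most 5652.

The n-th heptagonal number is n(5n−3)/2.
Smallest index with value ≥ 2448: n = 32 (giving 2512).
Largest index with value ≤ 5652: n = 47 (giving 5452).
Indices 32 through 47: 16 terms.

16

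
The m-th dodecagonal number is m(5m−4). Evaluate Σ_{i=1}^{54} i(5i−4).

263835

Σ i(5i−4) = 5Σi² − 4Σi over i = 1..54.
Σi = 1485 and Σi² = 53955.
5·53955 − 4·1485 = 263835.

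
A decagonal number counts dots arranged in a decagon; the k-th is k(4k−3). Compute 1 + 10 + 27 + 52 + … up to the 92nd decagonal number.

Σ i(4i−3) = 4Σi² − 3Σi over i = 1..92.
Σi = 4278 and Σi² = 263810.
4·263810 − 3·4278 = 1042406.

1042406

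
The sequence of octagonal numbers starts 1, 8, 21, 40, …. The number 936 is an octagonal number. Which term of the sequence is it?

18

Set n(3n−2) = 936, giving 3n² − 2n − 936 = 0.
So n = (2 + 106) / 6 = 108/6 = 18.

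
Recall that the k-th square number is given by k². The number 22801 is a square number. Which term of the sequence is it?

We need n² = 22801, so n = √22801 = 151.
Check: 151² = 22801. ✓

151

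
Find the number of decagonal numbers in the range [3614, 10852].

The n-th decagonal number is n(4n−3).
Smallest index with value ≥ 3614: n = 31 (giving 3751).
Largest index with value ≤ 10852: n = 52 (giving 10660).
Indices 31 through 52: 22 terms.

22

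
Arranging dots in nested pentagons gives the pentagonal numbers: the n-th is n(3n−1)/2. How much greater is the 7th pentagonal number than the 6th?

Consecutive pentagonal numbers differ by 3n − 2: here 3·7 − 2 = 19.

19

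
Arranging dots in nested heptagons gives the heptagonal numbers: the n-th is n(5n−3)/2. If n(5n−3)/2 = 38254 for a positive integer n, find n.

124

Set n(5n−3)/2 = 38254, giving 5n² − 3n − 76508 = 0.
The discriminant is 9 + 40·38254 = 1530169, and √1530169 = 1237.
So n = (3 + 1237) / 10 = 1240/10 = 124.
Check: 124·(5·124 − 3)/2 = 38254. ✓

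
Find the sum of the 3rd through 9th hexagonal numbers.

Σ i(2i−1) = 2Σi² − Σi over i = 3..9.
Σi = 45 − 3 = 42 and Σi² = 285 − 5 = 280.
2·280 − 1·42 = 518.

518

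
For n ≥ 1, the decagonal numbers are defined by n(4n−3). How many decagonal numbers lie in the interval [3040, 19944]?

The n-th decagonal number is n(4n−3).
Smallest index with value ≥ 3040: n = 28 (giving 3052).
Largest index with value ≤ 19944: n = 70 (giving 19390).
Indices 28 through 70: 43 terms.

43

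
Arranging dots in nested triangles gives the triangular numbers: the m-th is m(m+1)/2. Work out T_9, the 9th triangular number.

45

The 9th triangular number is n(n+1)/2 with n = 9.
9·10/2 = 90/2 = 45.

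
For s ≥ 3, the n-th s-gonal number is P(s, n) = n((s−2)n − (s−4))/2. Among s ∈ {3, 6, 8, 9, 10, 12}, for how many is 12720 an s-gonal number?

s = 3: P(3, 159) = 12720. ✓
s = 6: P(6, 80) = 12720. ✓
s = 8: P(8, 65) = 12545 and P(8, 66) = 12936; 12720 is not s-gonal.
s = 9: P(9, 60) = 12450 and P(9, 61) = 12871; 12720 is not s-gonal.
s = 10: P(10, 56) = 12376 and P(10, 57) = 12825; 12720 is not s-gonal.
s = 12: P(12, 50) = 12300 and P(12, 51) = 12801; 12720 is not s-gonal.
Hits: s ∈ {3, 6} → 2.

2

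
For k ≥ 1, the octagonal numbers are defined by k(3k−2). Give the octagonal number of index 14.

560

The 14th octagonal number is n(3n−2) with n = 14.
14·(3·14 − 2) = 14·40 = 560.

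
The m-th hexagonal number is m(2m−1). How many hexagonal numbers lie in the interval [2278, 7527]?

28

The n-th hexagonal number is n(2n−1).
Smallest index with value ≥ 2278: n = 34 (giving 2278).
Largest index with value ≤ 7527: n = 61 (giving 7381).
Indices 34 through 61: 28 terms.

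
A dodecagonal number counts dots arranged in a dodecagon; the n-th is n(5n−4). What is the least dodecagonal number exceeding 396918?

Solve n(5n−4) > 396918 for integer n.
The largest n with value ≤ 396918 is 282 (since 396492 ≤ 396918 < 399313), so the first above is n = 283, value 399313.

399313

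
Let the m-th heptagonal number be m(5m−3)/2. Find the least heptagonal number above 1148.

Solve n(5n−3)/2 > 1148 for integer n.
The largest n with value ≤ 1148 is 21 (since 1071 ≤ 1148 < 1177), so the first above is n = 22, value 1177.

1177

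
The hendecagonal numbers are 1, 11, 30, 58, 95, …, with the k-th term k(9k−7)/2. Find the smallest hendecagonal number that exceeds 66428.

66551

Solve n(9n−7)/2 > 66428 for integer n.
The largest n with value ≤ 66428 is 121 (since 65461 ≤ 66428 < 66551), so the first above is n = 122, value 66551.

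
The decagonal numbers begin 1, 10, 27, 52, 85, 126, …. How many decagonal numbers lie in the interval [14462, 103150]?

The n-th decagonal number is n(4n−3).
Smallest index with value ≥ 14462: n = 61 (giving 14701).
Largest index with value ≤ 103150: n = 160 (giving 101920).
Indices 61 through 160: 100 terms.

100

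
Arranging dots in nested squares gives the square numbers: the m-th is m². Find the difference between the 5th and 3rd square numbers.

16

5² = 25 and 3² = 9.
Difference: 25 − 9 = 16.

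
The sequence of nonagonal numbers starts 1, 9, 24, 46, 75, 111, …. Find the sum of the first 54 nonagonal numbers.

Σ i(7i−5)/2 = (7Σi² − 5Σi) / 2 over i = 1..54.
Σi = 1485 and Σi² = 53955.
(7·53955 − 5·1485) / 2 = 370260/2 = 185130.

185130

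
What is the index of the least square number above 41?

7

Solve n² > 41 for integer n.
The largest n with value ≤ 41 is 6 (since 36 ≤ 41 < 49), so the first above is n = 7, value 49.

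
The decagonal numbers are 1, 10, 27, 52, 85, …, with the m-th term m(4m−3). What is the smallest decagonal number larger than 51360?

51642

Solve n(4n−3) > 51360 for integer n.
The largest n with value ≤ 51360 is 113 (since 50737 ≤ 51360 < 51642), so the first above is n = 114, value 51642.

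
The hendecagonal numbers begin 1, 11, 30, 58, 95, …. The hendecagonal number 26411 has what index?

Set n(9n−7)/2 = 26411, giving 9n² − 7n − 52822 = 0.
The discriminant is 49 + 72·26411 = 1901641, and √1901641 = 1379.
So n = (7 + 1379) / 18 = 1386/18 = 77.
Check: 77·(9·77 − 7)/2 = 26411. ✓

77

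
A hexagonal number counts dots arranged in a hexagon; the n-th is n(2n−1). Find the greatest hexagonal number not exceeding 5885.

5778

Solve n(2n−1) ≤ 5885 for integer n.
n = 54 gives 5778 ≤ 5885, while n = 55 gives 5995 > 5885; so the answer is 5778.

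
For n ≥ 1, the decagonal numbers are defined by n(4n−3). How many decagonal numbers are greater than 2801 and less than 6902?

15

The n-th decagonal number is n(4n−3).
Smallest index with value > 2801: n = 27 (giving 2835).
Largest index with value < 6902: n = 41 (giving 6601).
Indices 27 through 41: 15 terms.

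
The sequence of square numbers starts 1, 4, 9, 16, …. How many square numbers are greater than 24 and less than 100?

The n-th square number is n².
Smallest index with value > 24: n = 5 (giving 25).
Largest index with value < 100: n = 9 (giving 81).
Indices 5 through 9: 5 terms.

5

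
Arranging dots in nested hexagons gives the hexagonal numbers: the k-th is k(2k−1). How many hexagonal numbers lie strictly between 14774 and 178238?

212

The n-th hexagonal number is n(2n−1).
Smallest index with value > 14774: n = 87 (giving 15051).
Largest index with value < 178238: n = 298 (giving 177310).
Indices 87 through 298: 212 terms.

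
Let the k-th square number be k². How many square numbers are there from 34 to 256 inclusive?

11

The n-th square number is n².
Smallest index with value ≥ 34: n = 6 (giving 36).
Largest index with value ≤ 256: n = 16 (giving 256).
Indices 6 through 16: 11 terms.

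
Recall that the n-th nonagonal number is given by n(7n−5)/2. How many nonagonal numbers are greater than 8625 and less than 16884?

The n-th nonagonal number is n(7n−5)/2.
Smallest index with value > 8625: n = 51 (giving 8976).
Largest index with value < 16884: n = 69 (giving 16491).
Indices 51 through 69: 19 terms.

19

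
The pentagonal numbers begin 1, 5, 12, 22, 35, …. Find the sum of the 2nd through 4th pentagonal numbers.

Σ i(3i−1)/2 = (3Σi² − Σi) / 2 over i = 2..4.
Σi = 10 − 1 = 9 and Σi² = 30 − 1 = 29.
(3·29 − 1·9) / 2 = 78/2 = 39.

39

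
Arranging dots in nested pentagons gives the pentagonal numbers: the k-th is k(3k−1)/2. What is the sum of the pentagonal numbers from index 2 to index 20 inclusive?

Σ i(3i−1)/2 = (3Σi² − Σi) / 2 over i = 2..20.
Σi = 210 − 1 = 209 and Σi² = 2870 − 1 = 2869.
(3·2869 − 1·209) / 2 = 8398/2 = 4199.

4199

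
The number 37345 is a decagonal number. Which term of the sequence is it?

Set n(4n−3) = 37345, giving 4n² − 3n − 37345 = 0.
The discriminant is 9 + 16·37345 = 597529, and √597529 = 773.
So n = (3 + 773) / 8 = 776/8 = 97.
Check: 97·(4·97 − 3) = 37345. ✓

97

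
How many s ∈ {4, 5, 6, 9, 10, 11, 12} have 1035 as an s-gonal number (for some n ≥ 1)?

1

s = 4: P(4, 32) = 1024 and P(4, 33) = 1089; 1035 is not s-gonal.
s = 5: P(5, 26) = 1001 and P(5, 27) = 1080; 1035 is not s-gonal.
s = 6: P(6, 23) = 1035. ✓
s = 9: P(9, 17) = 969 and P(9, 18) = 1089; 1035 is not s-gonal.
s = 10: P(10, 16) = 976 and P(10, 17) = 1105; 1035 is not s-gonal.
s = 11: P(11, 15) = 960 and P(11, 16) = 1096; 1035 is not s-gonal.
s = 12: P(12, 14) = 924 and P(12, 15) = 1065; 1035 is not s-gonal.
Hits: s ∈ {6} → 1.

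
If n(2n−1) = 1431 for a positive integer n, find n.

27

Set n(2n−1) = 1431, giving 2n² − n − 1431 = 0.
So n = (1 + 107) / 4 = 108/4 = 27.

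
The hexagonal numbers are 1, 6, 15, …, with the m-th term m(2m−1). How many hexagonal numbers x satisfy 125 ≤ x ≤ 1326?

The n-th hexagonal number is n(2n−1).
Smallest index with value ≥ 125: n = 9 (giving 153).
Largest index with value ≤ 1326: n = 26 (giving 1326).
Indices 9 through 26: 18 terms.

18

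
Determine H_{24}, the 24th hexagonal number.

The 24th hexagonal number is n(2n−1) with n = 24.
24·(2·24 − 1) = 24·47 = 1128.

1128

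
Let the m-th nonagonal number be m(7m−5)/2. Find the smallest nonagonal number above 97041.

97194

Solve n(7n−5)/2 > 97041 for integer n.
The largest n with value ≤ 97041 is 166 (since 96031 ≤ 97041 < 97194), so the first above is n = 167, value 97194.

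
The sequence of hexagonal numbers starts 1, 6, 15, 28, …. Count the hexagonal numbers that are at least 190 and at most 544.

7

The n-th hexagonal number is n(2n−1).
Smallest index with value ≥ 190: n = 10 (giving 190).
Largest index with value ≤ 544: n = 16 (giving 496).
Indices 10 through 16: 7 terms.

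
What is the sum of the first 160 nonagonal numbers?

Σ i(7i−5)/2 = (7Σi² − 5Σi) / 2 over i = 1..160.
Σi = 12880 and Σi² = 1378160.
(7·1378160 − 5·12880) / 2 = 9582720/2 = 4791360.

4791360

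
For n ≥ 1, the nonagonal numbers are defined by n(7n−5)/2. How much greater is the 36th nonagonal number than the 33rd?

36·(7·36 − 5)/2 = 4446 and 33·(7·33 − 5)/2 = 3729.
Difference: 4446 − 3729 = 717.

717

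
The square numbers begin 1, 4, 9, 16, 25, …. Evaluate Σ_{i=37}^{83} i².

Σ_{i=37}^{83} i² = 194054 − 16206 = 177848.

177848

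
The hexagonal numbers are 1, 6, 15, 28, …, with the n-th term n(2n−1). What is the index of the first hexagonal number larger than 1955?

32

Solve n(2n−1) > 1955 for integer n.
The largest n with value ≤ 1955 is 31 (since 1891 ≤ 1955 < 2016), so the first above is n = 32, value 2016.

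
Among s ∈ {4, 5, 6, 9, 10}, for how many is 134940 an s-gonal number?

1

s = 4: P(4, 367) = 134689 and P(4, 368) = 135424; 134940 is not s-gonal.
s = 5: P(5, 300) = 134850 and P(5, 301) = 135751; 134940 is not s-gonal.
s = 6: P(6, 260) = 134940. ✓
s = 9: P(9, 196) = 133966 and P(9, 197) = 135339; 134940 is not s-gonal.
s = 10: P(10, 184) = 134872 and P(10, 185) = 136345; 134940 is not s-gonal.
Hits: s ∈ {6} → 1.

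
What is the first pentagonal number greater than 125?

145

Solve n(3n−1)/2 > 125 for integer n.
The largest n with value ≤ 125 is 9 (since 117 ≤ 125 < 145), so the first above is n = 10, value 145.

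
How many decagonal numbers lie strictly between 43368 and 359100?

The n-th decagonal number is n(4n−3).
Smallest index with value > 43368: n = 105 (giving 43785).
Largest index with value < 359100: n = 299 (giving 356707).
Indices 105 through 299: 195 terms.

195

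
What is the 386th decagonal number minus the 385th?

Consecutive decagonal numbers differ by 8n − 7: here 8·386 − 7 = 3081.

3081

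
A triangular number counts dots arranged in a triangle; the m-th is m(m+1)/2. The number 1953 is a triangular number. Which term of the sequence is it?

Set n(n+1)/2 = 1953, giving n² + n − 3906 = 0.
So n = (-1 + 125) / 2 = 124/2 = 62.

62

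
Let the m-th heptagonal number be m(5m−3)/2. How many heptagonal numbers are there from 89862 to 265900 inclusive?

The n-th heptagonal number is n(5n−3)/2.
Smallest index with value ≥ 89862: n = 190 (giving 89965).
Largest index with value ≤ 265900: n = 326 (giving 265201).
Indices 190 through 326: 137 terms.

137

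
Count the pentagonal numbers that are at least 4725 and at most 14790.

43

The n-th pentagonal number is n(3n−1)/2.
Smallest index with value ≥ 4725: n = 57 (giving 4845).
Largest index with value ≤ 14790: n = 99 (giving 14652).
Indices 57 through 99: 43 terms.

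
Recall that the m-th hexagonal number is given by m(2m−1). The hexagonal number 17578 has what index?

94

Set n(2n−1) = 17578, giving 2n² − n − 17578 = 0.
So n = (1 + 375) / 4 = 376/4 = 94.
Check: 94·(2·94 − 1) = 17578. ✓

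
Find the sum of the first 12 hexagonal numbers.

1222

Σ i(2i−1) = 2Σi² − Σi over i = 1..12.
Σi = 78 and Σi² = 650.
2·650 − 1·78 = 1222.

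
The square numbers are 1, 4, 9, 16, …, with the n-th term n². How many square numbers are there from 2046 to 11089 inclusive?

60

The n-th square number is n².
Smallest index with value ≥ 2046: n = 46 (giving 2116).
Largest index with value ≤ 11089: n = 105 (giving 11025).
Indices 46 through 105: 60 terms.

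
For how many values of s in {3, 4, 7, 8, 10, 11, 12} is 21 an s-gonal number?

s = 3: P(3, 6) = 21. ✓
s = 4: P(4, 4) = 16 and P(4, 5) = 25; 21 is not s-gonal.
s = 7: P(7, 3) = 18 and P(7, 4) = 34; 21 is not s-gonal.
s = 8: P(8, 3) = 21. ✓
s = 10: P(10, 2) = 10 and P(10, 3) = 27; 21 is not s-gonal.
s = 11: P(11, 2) = 11 and P(11, 3) = 30; 21 is not s-gonal.
s = 12: P(12, 2) = 12 and P(12, 3) = 33; 21 is not s-gonal.
Hits: s ∈ {3, 8} → 2.

2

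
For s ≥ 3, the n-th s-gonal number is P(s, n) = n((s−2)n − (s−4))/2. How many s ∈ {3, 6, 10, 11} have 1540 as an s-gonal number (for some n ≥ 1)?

3

s = 3: P(3, 55) = 1540. ✓
s = 6: P(6, 28) = 1540. ✓
s = 10: P(10, 20) = 1540. ✓
s = 11: P(11, 18) = 1395 and P(11, 19) = 1558; 1540 is not s-gonal.
Hits: s ∈ {3, 6, 10} → 3.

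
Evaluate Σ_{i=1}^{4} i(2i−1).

50

Σ i(2i−1) = 2Σi² − Σi over i = 1..4.
Σi = 10 and Σi² = 30.
2·30 − 1·10 = 50.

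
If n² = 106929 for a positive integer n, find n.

327

We need n² = 106929, so n = √106929 = 327.
Check: 327² = 106929. ✓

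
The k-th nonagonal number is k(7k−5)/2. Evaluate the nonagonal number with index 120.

50100

The 120th nonagonal number is n(7n−5)/2 with n = 120.
120·(7·120 − 5)/2 = 120·835/2 = 50100.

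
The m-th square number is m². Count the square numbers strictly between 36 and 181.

The n-th square number is n².
Smallest index with value > 36: n = 7 (giving 49).
Largest index with value < 181: n = 13 (giving 169).
Indices 7 through 13: 7 terms.

7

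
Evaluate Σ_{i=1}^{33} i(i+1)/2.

6545

Σ i(i+1)/2 = (Σi² + Σi) / 2 over i = 1..33.
Σi = 561 and Σi² = 12529.
(1·12529 + 1·561) / 2 = 13090/2 = 6545.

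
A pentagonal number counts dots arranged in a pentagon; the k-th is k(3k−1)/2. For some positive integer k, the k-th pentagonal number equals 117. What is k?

Set n(3n−1)/2 = 117, giving 3n² − n − 234 = 0.
The discriminant is 1 + 24·117 = 2809, and √2809 = 53.
So n = (1 + 53) / 6 = 54/6 = 9.

9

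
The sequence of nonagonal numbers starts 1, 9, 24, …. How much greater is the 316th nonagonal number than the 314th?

4405

316·(7·316 − 5)/2 = 348706 and 314·(7·314 − 5)/2 = 344301.
Difference: 348706 − 344301 = 4405.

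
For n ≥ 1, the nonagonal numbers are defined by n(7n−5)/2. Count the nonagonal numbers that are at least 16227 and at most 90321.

The n-th nonagonal number is n(7n−5)/2.
Smallest index with value ≥ 16227: n = 69 (giving 16491).
Largest index with value ≤ 90321: n = 161 (giving 90321).
Indices 69 through 161: 93 terms.

93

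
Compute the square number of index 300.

90000

The 300th square number is n² with n = 300.
300² = 90000.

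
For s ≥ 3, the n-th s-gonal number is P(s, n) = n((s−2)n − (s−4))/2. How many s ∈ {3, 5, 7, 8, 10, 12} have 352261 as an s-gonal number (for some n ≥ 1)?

1

s = 3: P(3, 838) = 351541 and P(3, 839) = 352380; 352261 is not s-gonal.
s = 5: P(5, 484) = 351142 and P(5, 485) = 352595; 352261 is not s-gonal.
s = 7: P(7, 375) = 351000 and P(7, 376) = 352876; 352261 is not s-gonal.
s = 8: P(8, 343) = 352261. ✓
s = 10: P(10, 297) = 351945 and P(10, 298) = 354322; 352261 is not s-gonal.
s = 12: P(12, 265) = 350065 and P(12, 266) = 352716; 352261 is not s-gonal.
Hits: s ∈ {8} → 1.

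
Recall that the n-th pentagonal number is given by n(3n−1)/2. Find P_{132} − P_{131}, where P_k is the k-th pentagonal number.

Consecutive pentagonal numbers differ by 3n − 2: here 3·132 − 2 = 394.

394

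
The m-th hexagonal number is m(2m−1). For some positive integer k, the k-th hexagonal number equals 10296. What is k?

Set n(2n−1) = 10296, giving 2n² − n − 10296 = 0.
The discriminant is 1 + 8·10296 = 82369, and √82369 = 287.
So n = (1 + 287) / 4 = 288/4 = 72.

72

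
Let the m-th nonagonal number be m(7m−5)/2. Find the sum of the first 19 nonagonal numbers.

8170

Σ i(7i−5)/2 = (7Σi² − 5Σi) / 2 over i = 1..19.
Σi = 190 and Σi² = 2470.
(7·2470 − 5·190) / 2 = 16340/2 = 8170.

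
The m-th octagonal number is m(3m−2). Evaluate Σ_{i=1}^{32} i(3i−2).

Σ i(3i−2) = 3Σi² − 2Σi over i = 1..32.
Σi = 528 and Σi² = 11440.
3·11440 − 2·528 = 33264.

33264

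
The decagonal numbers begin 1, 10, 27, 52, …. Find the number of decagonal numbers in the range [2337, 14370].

The n-th decagonal number is n(4n−3).
Smallest index with value ≥ 2337: n = 25 (giving 2425).
Largest index with value ≤ 14370: n = 60 (giving 14220).
Indices 25 through 60: 36 terms.

36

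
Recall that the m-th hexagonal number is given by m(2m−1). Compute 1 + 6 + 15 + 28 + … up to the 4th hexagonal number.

50

Σ i(2i−1) = 2Σi² − Σi over i = 1..4.
Σi = 10 and Σi² = 30.
2·30 − 1·10 = 50.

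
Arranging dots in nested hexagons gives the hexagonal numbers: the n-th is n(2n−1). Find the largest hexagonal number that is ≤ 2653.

2556

Solve n(2n−1) ≤ 2653 for integer n.
n = 36 gives 2556 ≤ 2653, while n = 37 gives 2701 > 2653; so the answer is 2556.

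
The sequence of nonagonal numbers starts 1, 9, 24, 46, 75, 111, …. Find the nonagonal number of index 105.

38325

The 105th nonagonal number is n(7n−5)/2 with n = 105.
105·(7·105 − 5)/2 = 105·730/2 = 105·365 = 38325.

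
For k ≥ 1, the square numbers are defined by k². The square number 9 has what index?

3

We need n² = 9, so n = √9 = 3.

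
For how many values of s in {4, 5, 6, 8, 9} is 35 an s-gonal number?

s = 4: P(4, 5) = 25 and P(4, 6) = 36; 35 is not s-gonal.
s = 5: P(5, 5) = 35. ✓
s = 6: P(6, 4) = 28 and P(6, 5) = 45; 35 is not s-gonal.
s = 8: P(8, 3) = 21 and P(8, 4) = 40; 35 is not s-gonal.
s = 9: P(9, 3) = 24 and P(9, 4) = 46; 35 is not s-gonal.
Hits: s ∈ {5} → 1.

1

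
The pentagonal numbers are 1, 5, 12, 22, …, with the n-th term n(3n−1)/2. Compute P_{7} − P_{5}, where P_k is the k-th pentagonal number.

7·(3·7 − 1)/2 = 70 and 5·(3·5 − 1)/2 = 35.
Difference: 70 − 35 = 35.

35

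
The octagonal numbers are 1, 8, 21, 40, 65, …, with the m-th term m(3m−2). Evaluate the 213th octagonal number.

135681

213·(3·213 − 2) = 213·637 = 135681.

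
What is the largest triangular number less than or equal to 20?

15

Solve n(n+1)/2 ≤ 20 for integer n.
n = 5 gives 15 ≤ 20, while n = 6 gives 21 > 20; so the answer is 15.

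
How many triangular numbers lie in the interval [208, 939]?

The n-th triangular number is n(n+1)/2.
Smallest index with value ≥ 208: n = 20 (giving 210).
Largest index with value ≤ 939: n = 42 (giving 903).
Indices 20 through 42: 23 terms.

23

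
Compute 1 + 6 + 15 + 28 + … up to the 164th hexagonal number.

2954050

Σ i(2i−1) = 2Σi² − Σi over i = 1..164.
Σi = 13530 and Σi² = 1483790.
2·1483790 − 1·13530 = 2954050.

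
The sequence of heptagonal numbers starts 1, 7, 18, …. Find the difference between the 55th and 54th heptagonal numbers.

271

Consecutive heptagonal numbers differ by 5n − 4: here 5·55 − 4 = 271.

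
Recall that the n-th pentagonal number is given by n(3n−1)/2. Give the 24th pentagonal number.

852

24·(3·24 − 1)/2 = 24·71/2 = 852.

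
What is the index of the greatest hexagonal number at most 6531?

57

Solve n(2n−1) ≤ 6531 for integer n.
n = 57 gives 6441 ≤ 6531, while n = 58 gives 6670 > 6531; so the answer is index 57.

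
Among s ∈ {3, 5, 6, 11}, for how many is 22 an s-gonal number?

s = 3: P(3, 6) = 21 and P(3, 7) = 28; 22 is not s-gonal.
s = 5: P(5, 4) = 22. ✓
s = 6: P(6, 3) = 15 and P(6, 4) = 28; 22 is not s-gonal.
s = 11: P(11, 2) = 11 and P(11, 3) = 30; 22 is not s-gonal.
Hits: s ∈ {5} → 1.

1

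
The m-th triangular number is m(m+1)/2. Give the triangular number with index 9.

9·10/2 = 90/2 = 45.

45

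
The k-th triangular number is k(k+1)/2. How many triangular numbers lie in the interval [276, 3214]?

57

The n-th triangular number is n(n+1)/2.
Smallest index with value ≥ 276: n = 23 (giving 276).
Largest index with value ≤ 3214: n = 79 (giving 3160).
Indices 23 through 79: 57 terms.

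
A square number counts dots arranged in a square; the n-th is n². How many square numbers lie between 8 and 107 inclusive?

8

The n-th square number is n².
Smallest index with value ≥ 8: n = 3 (giving 9).
Largest index with value ≤ 107: n = 10 (giving 100).
Indices 3 through 10: 8 terms.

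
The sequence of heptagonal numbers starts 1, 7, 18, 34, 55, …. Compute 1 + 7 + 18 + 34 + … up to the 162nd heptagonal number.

3556008

Σ i(5i−3)/2 = (5Σi² − 3Σi) / 2 over i = 1..162.
Σi = 13203 and Σi² = 1430325.
(5·1430325 − 3·13203) / 2 = 7112016/2 = 3556008.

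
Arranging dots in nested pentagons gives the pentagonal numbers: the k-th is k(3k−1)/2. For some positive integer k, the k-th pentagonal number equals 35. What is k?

Set n(3n−1)/2 = 35, giving 3n² − n − 70 = 0.
So n = (1 + 29) / 6 = 30/6 = 5.

5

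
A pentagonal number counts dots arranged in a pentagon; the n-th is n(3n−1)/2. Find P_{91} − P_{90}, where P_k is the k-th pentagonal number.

271

Consecutive pentagonal numbers differ by 3n − 2: here 3·91 − 2 = 271.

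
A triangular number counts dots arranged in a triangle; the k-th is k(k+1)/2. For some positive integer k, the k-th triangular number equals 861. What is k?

Set n(n+1)/2 = 861, giving n² + n − 1722 = 0.
The discriminant is 1 + 8·861 = 6889, and √6889 = 83.
So n = (-1 + 83) / 2 = 82/2 = 41.

41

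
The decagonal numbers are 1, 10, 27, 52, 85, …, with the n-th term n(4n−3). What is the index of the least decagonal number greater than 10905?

Solve n(4n−3) > 10905 for integer n.
The largest n with value ≤ 10905 is 52 (since 10660 ≤ 10905 < 11077), so the first above is n = 53, value 11077.

53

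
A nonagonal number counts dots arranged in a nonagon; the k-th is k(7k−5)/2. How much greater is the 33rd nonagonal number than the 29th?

858

33·(7·33 − 5)/2 = 3729 and 29·(7·29 − 5)/2 = 2871.
Difference: 3729 − 2871 = 858.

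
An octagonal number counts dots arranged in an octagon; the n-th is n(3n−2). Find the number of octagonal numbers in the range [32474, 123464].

99

The n-th octagonal number is n(3n−2).
Smallest index with value ≥ 32474: n = 105 (giving 32865).
Largest index with value ≤ 123464: n = 203 (giving 123221).
Indices 105 through 203: 99 terms.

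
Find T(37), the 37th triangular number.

The 37th triangular number is n(n+1)/2 with n = 37.
37·38/2 = 1406/2 = 703.

703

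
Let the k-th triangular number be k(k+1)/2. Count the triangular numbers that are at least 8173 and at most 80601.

274

The n-th triangular number is n(n+1)/2.
Smallest index with value ≥ 8173: n = 128 (giving 8256).
Largest index with value ≤ 80601: n = 401 (giving 80601).
Indices 128 through 401: 274 terms.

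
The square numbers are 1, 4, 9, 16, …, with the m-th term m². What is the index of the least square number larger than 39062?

198

Solve n² > 39062 for integer n.
The largest n with value ≤ 39062 is 197 (since 38809 ≤ 39062 < 39204), so the first above is n = 198, value 39204.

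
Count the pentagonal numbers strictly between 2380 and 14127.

The n-th pentagonal number is n(3n−1)/2.
Smallest index with value > 2380: n = 41 (giving 2501).
Largest index with value < 14127: n = 97 (giving 14065).
Indices 41 through 97: 57 terms.

57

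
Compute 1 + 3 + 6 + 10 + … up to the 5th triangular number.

35

Σ i(i+1)/2 = (Σi² + Σi) / 2 over i = 1..5.
Σi = 15 and Σi² = 55.
(1·55 + 1·15) / 2 = 70/2 = 35.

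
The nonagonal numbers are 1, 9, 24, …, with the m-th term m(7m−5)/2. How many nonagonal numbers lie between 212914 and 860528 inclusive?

The n-th nonagonal number is n(7n−5)/2.
Smallest index with value ≥ 212914: n = 247 (giving 212914).
Largest index with value ≤ 860528: n = 496 (giving 859816).
Indices 247 through 496: 250 terms.

250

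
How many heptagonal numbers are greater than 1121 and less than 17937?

The n-th heptagonal number is n(5n−3)/2.
Smallest index with value > 1121: n = 22 (giving 1177).
Largest index with value < 17937: n = 85 (giving 17935).
Indices 22 through 85: 64 terms.

64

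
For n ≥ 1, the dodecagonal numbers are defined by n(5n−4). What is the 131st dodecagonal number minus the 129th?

2592

131·(5·131 − 4) = 85281 and 129·(5·129 − 4) = 82689.
Difference: 85281 − 82689 = 2592.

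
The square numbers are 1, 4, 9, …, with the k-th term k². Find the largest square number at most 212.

196

Solve n² ≤ 212 for integer n.
n = 14 gives 196 ≤ 212, while n = 15 gives 225 > 212; so the answer is 196.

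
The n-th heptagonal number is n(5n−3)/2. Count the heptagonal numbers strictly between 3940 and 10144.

23

The n-th heptagonal number is n(5n−3)/2.
Smallest index with value > 3940: n = 41 (giving 4141).
Largest index with value < 10144: n = 63 (giving 9828).
Indices 41 through 63: 23 terms.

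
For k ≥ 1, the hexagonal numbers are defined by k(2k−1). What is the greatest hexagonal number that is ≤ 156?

Solve n(2n−1) ≤ 156 for integer n.
n = 9 gives 153 ≤ 156, while n = 10 gives 190 > 156; so the answer is 153.

153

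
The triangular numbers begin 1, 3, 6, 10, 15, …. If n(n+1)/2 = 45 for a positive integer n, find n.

Set n(n+1)/2 = 45, giving n² + n − 90 = 0.
So n = (-1 + 19) / 2 = 18/2 = 9.

9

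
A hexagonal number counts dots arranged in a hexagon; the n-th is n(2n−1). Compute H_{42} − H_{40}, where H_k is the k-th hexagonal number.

42·(2·42 − 1) = 3486 and 40·(2·40 − 1) = 3160.
Difference: 3486 − 3160 = 326.

326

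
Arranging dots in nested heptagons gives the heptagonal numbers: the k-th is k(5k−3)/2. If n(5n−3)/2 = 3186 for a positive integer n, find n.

Set n(5n−3)/2 = 3186, giving 5n² − 3n − 6372 = 0.
So n = (3 + 357) / 10 = 360/10 = 36.

36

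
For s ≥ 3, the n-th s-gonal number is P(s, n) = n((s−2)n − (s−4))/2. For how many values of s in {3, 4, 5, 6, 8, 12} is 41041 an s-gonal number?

s = 3: P(3, 286) = 41041. ✓
s = 4: P(4, 202) = 40804 and P(4, 203) = 41209; 41041 is not s-gonal.
s = 5: P(5, 165) = 40755 and P(5, 166) = 41251; 41041 is not s-gonal.
s = 6: P(6, 143) = 40755 and P(6, 144) = 41328; 41041 is not s-gonal.
s = 8: P(8, 117) = 40833 and P(8, 118) = 41536; 41041 is not s-gonal.
s = 12: P(12, 91) = 41041. ✓
Hits: s ∈ {3, 12} → 2.

2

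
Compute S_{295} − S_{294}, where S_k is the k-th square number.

589

n² − (n−1)² = 2n − 1, so 295² − 294² = 2·295 − 1 = 589.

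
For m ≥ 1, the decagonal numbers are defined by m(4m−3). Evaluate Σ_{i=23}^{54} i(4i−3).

196944

Σ i(4i−3) = 4Σi² − 3Σi over i = 23..54.
Σi = 1485 − 253 = 1232 and Σi² = 53955 − 3795 = 50160.
4·50160 − 3·1232 = 196944.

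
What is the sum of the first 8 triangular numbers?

120

Σ i(i+1)/2 = (Σi² + Σi) / 2 over i = 1..8.
Σi = 36 and Σi² = 204.
(1·204 + 1·36) / 2 = 240/2 = 120.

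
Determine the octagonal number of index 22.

The 22nd octagonal number is n(3n−2) with n = 22.
22·(3·22 − 2) = 22·64 = 1408.

1408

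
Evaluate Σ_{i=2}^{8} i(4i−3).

Σ i(4i−3) = 4Σi² − 3Σi over i = 2..8.
Σi = 36 − 1 = 35 and Σi² = 204 − 1 = 203.
4·203 − 3·35 = 707.

707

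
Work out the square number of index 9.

9² = 81.

81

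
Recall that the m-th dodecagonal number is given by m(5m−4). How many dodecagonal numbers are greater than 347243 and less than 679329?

The n-th dodecagonal number is n(5n−4).
Smallest index with value > 347243: n = 264 (giving 347424).
Largest index with value < 679329: n = 368 (giving 675648).
Indices 264 through 368: 105 terms.

105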